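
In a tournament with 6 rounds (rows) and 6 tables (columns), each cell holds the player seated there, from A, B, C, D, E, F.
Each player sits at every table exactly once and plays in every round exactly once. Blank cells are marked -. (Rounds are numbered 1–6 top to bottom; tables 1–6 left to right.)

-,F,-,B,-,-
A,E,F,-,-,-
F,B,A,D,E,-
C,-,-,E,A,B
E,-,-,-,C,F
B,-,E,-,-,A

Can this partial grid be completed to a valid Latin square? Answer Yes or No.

Round 1, table 1: round 1 has {B, F} and table 1 has {A, B, C, E, F}, so it must be D.
Now round 1, table 5: round 1 together with table 5 already contain {A, B, C, D, E, F} — every symbol — so nothing can go there. The grid has no valid completion.

No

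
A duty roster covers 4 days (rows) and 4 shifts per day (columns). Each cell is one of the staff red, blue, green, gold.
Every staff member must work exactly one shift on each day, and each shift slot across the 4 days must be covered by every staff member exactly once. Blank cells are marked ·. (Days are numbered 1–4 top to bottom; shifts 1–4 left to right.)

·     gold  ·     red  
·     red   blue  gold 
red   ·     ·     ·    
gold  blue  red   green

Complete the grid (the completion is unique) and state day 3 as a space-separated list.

Day 3, shift 2: day 3 has {red} and shift 2 has {red, blue, gold}, leaving only green.
Day 3, shift 3: day 3 has {red, green} and shift 3 has {red, blue}, leaving only gold.
Day 3, shift 4: day 3 has {red, green, gold} and shift 4 has {red, green, gold}, leaving only blue.
So day 3 reads: red green gold blue.

red green gold blue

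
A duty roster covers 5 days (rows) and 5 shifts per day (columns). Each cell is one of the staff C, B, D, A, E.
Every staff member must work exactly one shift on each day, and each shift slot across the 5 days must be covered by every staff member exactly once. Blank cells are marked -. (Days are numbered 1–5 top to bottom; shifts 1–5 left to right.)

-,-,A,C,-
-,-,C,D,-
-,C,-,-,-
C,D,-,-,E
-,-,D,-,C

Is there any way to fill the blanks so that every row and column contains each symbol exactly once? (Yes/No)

No day or shift among the givens repeats a symbol, and propagating forced cells runs into no contradiction.
One valid completion exists (for instance, E B A C D / A E C D B / D C E B A / C D B A E / B A D E C).

Yes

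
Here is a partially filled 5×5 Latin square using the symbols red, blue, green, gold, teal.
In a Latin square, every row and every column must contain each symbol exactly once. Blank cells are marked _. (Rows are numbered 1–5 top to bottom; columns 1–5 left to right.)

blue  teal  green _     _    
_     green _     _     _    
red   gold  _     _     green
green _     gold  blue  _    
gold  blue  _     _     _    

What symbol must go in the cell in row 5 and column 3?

Row 2, column 1: row 2 has {green} and column 1 has {red, blue, green, gold}, leaving only teal.
Row 3, column 4: row 3 has {red, green, gold} and column 4 has {blue}, leaving only teal.
Row 3, column 3: row 3 has {red, green, gold, teal} and column 3 has {green, gold}, leaving only blue.
Row 2, column 3: row 2 has {green, teal} and column 3 has {blue, green, gold}, leaving only red.
Row 5 already has {blue, gold} and column 3 already has {red, blue, green, gold}, so row 5, column 3 must be teal.

teal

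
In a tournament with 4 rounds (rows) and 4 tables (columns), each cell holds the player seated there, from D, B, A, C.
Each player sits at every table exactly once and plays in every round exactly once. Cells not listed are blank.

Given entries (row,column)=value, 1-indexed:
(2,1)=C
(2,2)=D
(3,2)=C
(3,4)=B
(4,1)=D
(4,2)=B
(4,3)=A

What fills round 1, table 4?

D

Round 1, table 2: round 1 has {} and table 2 has {D, B, C}, leaving only A.
Round 1, table 1: round 1 has {A} and table 1 has {D, C}, leaving only B.
Round 2, table 3: round 2 has {D, C} and table 3 has {A}, leaving only B.
Round 2, table 4: round 2 has {D, B, C} and table 4 has {B}, leaving only A.
Round 3, table 1: round 3 has {B, C} and table 1 has {D, B, C}, leaving only A.
Round 3, table 3: round 3 has {B, A, C} and table 3 has {B, A}, leaving only D.
Round 1, table 3: round 1 has {B, A} and table 3 has {D, B, A}, leaving only C.
Round 1 already has {B, A, C} and table 4 already has {B, A}, so round 1, table 4 must be D.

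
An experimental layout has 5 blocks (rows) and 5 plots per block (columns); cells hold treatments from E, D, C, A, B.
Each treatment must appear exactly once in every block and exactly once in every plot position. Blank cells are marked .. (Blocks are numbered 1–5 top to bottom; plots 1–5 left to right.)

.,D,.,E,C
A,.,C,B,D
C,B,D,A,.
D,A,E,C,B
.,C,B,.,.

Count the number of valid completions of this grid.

Block 1, plot 1: eliminating its block and plot leaves {B}.
Block 1, plot 3: eliminating its block and plot leaves {A}.
Block 2, plot 2: eliminating its block and plot leaves {E}.
Block 3, plot 5: eliminating its block and plot leaves {E}.
Block 5, plot 1: eliminating its block and plot leaves {E}.
Block 5, plot 4: eliminating its block and plot leaves {D}.
Block 5, plot 5: eliminating its block and plot leaves {E, A}.
Only one assignment across all blanks avoids any block or plot repeat, giving 1 completion.

1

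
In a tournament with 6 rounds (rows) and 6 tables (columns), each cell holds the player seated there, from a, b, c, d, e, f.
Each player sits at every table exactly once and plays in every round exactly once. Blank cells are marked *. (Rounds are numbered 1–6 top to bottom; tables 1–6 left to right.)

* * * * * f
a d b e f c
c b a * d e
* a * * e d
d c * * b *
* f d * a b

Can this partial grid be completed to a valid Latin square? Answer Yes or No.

No

Round 1, table 2: round 1 has {f} and table 2 has {a, b, c, d, f}, so it must be e.
Round 1, table 1: round 1 has {e, f} and table 1 has {a, c, d}, so it must be b.
Round 1, table 3: round 1 has {b, e, f} and table 3 has {a, b, d}, so it must be c.
Now round 1, table 5: round 1 together with table 5 already contain {a, b, c, d, e, f} — every symbol — so nothing can go there. The grid has no valid completion.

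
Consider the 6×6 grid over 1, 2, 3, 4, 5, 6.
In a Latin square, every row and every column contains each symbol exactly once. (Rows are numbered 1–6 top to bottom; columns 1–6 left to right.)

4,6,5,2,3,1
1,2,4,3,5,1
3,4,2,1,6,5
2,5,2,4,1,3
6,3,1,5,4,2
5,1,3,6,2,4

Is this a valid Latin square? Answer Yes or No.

Row 4 contains 2 twice (at columns 1 and 3); row 2 is also not a permutation.

No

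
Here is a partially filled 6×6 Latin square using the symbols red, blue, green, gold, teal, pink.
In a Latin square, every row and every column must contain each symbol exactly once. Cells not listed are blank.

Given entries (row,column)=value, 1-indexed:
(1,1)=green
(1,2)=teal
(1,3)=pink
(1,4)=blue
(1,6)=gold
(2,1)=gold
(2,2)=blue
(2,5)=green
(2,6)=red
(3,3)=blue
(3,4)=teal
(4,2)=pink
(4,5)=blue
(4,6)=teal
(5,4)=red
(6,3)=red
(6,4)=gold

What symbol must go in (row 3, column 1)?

Row 1, column 5: row 1 has {blue, green, gold, teal, pink} and column 5 has {blue, green}, leaving only red.
Row 2, column 3: row 2 has {red, blue, green, gold} and column 3 has {red, blue, pink}, leaving only teal.
Row 2, column 4: row 2 has {red, blue, green, gold, teal} and column 4 has {red, blue, gold, teal}, leaving only pink.
Row 4, column 1: row 4 has {blue, teal, pink} and column 1 has {green, gold}, leaving only red.
Row 3 already has {blue, teal} and column 1 already has {red, green, gold}, so row 3, column 1 must be pink.

pink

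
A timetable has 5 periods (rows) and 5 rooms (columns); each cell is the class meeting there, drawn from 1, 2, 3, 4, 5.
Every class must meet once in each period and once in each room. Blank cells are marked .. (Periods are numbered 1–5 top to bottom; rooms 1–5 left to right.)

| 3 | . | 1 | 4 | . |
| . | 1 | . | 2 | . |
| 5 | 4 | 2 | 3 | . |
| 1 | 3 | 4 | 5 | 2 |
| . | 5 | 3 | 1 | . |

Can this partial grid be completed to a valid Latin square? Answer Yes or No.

Yes

No period or room among the givens repeats a symbol, and propagating forced cells runs into no contradiction.
One valid completion exists (for instance, 3 2 1 4 5 / 4 1 5 2 3 / 5 4 2 3 1 / 1 3 4 5 2 / 2 5 3 1 4).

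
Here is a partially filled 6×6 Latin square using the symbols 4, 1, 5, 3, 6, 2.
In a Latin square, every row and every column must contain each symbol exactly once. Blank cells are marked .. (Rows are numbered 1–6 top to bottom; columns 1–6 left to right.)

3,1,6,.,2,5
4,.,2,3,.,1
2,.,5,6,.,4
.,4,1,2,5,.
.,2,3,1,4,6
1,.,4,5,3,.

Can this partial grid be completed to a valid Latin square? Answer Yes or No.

No row or column among the givens repeats a symbol, and propagating forced cells runs into no contradiction.
One valid completion exists (for instance, 3 1 6 4 2 5 / 4 5 2 3 6 1 / 2 3 5 6 1 4 / 6 4 1 2 5 3 / 5 2 3 1 4 6 / 1 6 4 5 3 2).

Yes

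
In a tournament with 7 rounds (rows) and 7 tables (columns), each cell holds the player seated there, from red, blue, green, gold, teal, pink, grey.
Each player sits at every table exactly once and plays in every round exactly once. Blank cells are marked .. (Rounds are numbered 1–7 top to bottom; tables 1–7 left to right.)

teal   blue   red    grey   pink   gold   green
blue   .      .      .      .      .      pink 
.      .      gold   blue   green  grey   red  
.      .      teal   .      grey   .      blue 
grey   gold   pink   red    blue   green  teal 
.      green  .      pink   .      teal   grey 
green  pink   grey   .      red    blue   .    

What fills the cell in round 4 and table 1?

Round 2, table 3: round 2 has {blue, pink} and table 3 has {red, gold, teal, pink, grey}, leaving only green.
Round 2, table 6: round 2 has {blue, green, pink} and table 6 has {blue, green, gold, teal, grey}, leaving only red.
Round 3, table 1: round 3 has {red, blue, green, gold, grey} and table 1 has {blue, green, teal, grey}, leaving only pink.
Round 3, table 2: round 3 has {red, blue, green, gold, pink, grey} and table 2 has {blue, green, gold, pink}, leaving only teal.
Round 2, table 2: round 2 has {red, blue, green, pink} and table 2 has {blue, green, gold, teal, pink}, leaving only grey.
Round 4, table 2: round 4 has {blue, teal, grey} and table 2 has {blue, green, gold, teal, pink, grey}, leaving only red.
Round 4 already has {red, blue, teal, grey} and table 1 already has {blue, green, teal, pink, grey}, so round 4, table 1 must be gold.

gold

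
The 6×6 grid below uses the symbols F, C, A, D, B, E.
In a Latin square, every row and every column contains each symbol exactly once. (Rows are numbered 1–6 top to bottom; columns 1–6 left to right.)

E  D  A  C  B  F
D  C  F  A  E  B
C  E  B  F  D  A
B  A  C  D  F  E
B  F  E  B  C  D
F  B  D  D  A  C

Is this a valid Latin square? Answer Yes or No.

No

Row 6 contains D twice (at columns 3 and 4); row 5 is also not a permutation.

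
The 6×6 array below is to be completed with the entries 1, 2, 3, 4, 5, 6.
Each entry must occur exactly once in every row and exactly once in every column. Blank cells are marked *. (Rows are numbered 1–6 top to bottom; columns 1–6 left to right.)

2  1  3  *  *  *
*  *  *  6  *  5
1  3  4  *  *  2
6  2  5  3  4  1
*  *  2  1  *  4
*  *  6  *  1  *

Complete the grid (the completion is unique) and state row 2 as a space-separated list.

3 4 1 6 2 5

Row 2, column 2: row 2 has {5, 6} and column 2 has {1, 2, 3}, leaving only 4.
Row 2, column 1: row 2 has {4, 5, 6} and column 1 has {1, 2, 6}, leaving only 3.
Row 2, column 3: row 2 has {3, 4, 5, 6} and column 3 has {2, 3, 4, 5, 6}, leaving only 1.
Row 2, column 5: row 2 has {1, 3, 4, 5, 6} and column 5 has {1, 4}, leaving only 2.
So row 2 reads: 3 4 1 6 2 5.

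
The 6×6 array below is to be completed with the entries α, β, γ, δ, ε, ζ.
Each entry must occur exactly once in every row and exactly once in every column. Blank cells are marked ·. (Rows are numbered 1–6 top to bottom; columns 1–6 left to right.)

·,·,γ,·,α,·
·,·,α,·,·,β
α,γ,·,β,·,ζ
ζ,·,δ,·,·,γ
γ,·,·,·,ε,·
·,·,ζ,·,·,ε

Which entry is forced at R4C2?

Row 1, column 6: row 1 has {α, γ} and column 6 has {β, γ, ε, ζ}, leaving only δ.
Row 3, column 3: row 3 has {α, β, γ, ζ} and column 3 has {α, γ, δ, ζ}, leaving only ε.
Row 3, column 5: row 3 has {α, β, γ, ε, ζ} and column 5 has {α, ε}, leaving only δ.
Row 4, column 5: row 4 has {γ, δ, ζ} and column 5 has {α, δ, ε}, leaving only β.
Row 5, column 3: row 5 has {γ, ε} and column 3 has {α, γ, δ, ε, ζ}, leaving only β.
Row 5, column 6: row 5 has {β, γ, ε} and column 6 has {β, γ, δ, ε, ζ}, leaving only α.
Row 6, column 5: row 6 has {ε, ζ} and column 5 has {α, β, δ, ε}, leaving only γ.
Row 2, column 5: row 2 has {α, β} and column 5 has {α, β, γ, δ, ε}, leaving only ζ.
Row 4, column 2 is narrowed to {α, ε}.
If it were ε, then row 5, column 2 would be left with no valid symbol.
So row 4, column 2 must be α.

α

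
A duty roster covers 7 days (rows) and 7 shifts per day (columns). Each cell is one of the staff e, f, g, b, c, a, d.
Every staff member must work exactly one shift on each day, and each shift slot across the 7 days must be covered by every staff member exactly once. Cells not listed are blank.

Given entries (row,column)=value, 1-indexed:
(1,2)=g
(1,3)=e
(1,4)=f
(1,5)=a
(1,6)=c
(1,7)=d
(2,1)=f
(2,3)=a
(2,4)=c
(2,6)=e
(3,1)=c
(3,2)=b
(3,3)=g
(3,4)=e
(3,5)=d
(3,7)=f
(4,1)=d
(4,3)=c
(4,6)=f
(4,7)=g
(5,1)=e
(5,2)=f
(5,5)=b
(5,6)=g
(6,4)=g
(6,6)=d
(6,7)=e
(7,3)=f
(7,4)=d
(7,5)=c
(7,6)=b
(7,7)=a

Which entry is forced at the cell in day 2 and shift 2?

Day 2 already has {e, f, c, a} and shift 2 already has {f, g, b}, so day 2, shift 2 must be d.

d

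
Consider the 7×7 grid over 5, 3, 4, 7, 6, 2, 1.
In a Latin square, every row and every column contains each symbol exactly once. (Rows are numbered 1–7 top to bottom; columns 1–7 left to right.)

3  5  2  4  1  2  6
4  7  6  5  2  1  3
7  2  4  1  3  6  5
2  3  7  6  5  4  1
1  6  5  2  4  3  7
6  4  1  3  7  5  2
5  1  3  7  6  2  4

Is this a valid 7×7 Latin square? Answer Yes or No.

No

Column 6 contains 2 twice (at rows 1 and 7), so it is not a permutation.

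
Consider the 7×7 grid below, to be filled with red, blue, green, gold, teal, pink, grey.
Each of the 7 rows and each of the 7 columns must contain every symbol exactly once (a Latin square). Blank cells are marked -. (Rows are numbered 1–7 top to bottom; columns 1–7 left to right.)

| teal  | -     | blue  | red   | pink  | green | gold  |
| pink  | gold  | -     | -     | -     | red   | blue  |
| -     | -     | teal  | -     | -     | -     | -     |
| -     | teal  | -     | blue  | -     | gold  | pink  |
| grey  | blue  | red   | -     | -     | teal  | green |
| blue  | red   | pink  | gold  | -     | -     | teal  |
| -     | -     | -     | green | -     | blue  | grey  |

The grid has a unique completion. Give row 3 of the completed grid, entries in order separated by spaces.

Row 3, column 7: row 3 has {teal} and column 7 has {blue, green, gold, teal, pink, grey}, leaving only red.
Row 1, column 2: row 1 has {red, blue, green, gold, teal, pink} and column 2 has {red, blue, gold, teal}, leaving only grey.
Row 5, column 4: row 5 has {red, blue, green, teal, grey} and column 4 has {red, blue, green, gold}, leaving only pink.
Row 3, column 4: row 3 has {red, teal} and column 4 has {red, blue, green, gold, pink}, leaving only grey.
Row 3, column 6: row 3 has {red, teal, grey} and column 6 has {red, blue, green, gold, teal}, leaving only pink.
Row 3, column 2: row 3 has {red, teal, pink, grey} and column 2 has {red, blue, gold, teal, grey}, leaving only green.
Row 3, column 1: row 3 has {red, green, teal, pink, grey} and column 1 has {blue, teal, pink, grey}, leaving only gold.
Row 3, column 5: row 3 has {red, green, gold, teal, pink, grey} and column 5 has {pink}, leaving only blue.
So row 3 reads: gold green teal grey blue pink red.

gold green teal grey blue pink red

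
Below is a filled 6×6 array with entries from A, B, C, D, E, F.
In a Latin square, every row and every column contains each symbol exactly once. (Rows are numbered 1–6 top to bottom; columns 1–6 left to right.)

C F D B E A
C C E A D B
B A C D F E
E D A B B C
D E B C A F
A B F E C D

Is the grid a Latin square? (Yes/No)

Row 4 contains B twice (at columns 4 and 5); row 2 is also not a permutation.

No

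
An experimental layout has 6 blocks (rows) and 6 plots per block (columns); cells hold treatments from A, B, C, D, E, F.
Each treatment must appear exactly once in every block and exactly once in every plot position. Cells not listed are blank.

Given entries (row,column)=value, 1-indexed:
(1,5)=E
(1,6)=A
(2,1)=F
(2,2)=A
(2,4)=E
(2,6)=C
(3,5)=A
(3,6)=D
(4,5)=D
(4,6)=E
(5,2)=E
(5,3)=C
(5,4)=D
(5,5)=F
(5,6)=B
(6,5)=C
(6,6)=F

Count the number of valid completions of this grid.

16

Block 1, plot 1: eliminating its block and plot leaves {B, C, D}.
Block 1, plot 2: eliminating its block and plot leaves {B, C, D, F}.
Block 1, plot 3: eliminating its block and plot leaves {B, D, F}.
Block 1, plot 4: eliminating its block and plot leaves {B, C, F}.
Block 2, plot 3: eliminating its block and plot leaves {B, D}.
Block 2, plot 5: eliminating its block and plot leaves {B}.
Block 3, plot 1: eliminating its block and plot leaves {B, C, E}.
Block 3, plot 2: eliminating its block and plot leaves {B, C, F}.
Block 3, plot 3: eliminating its block and plot leaves {B, E, F}.
Block 3, plot 4: eliminating its block and plot leaves {B, C, F}.
Block 4, plot 1: eliminating its block and plot leaves {A, B, C}.
Block 4, plot 2: eliminating its block and plot leaves {B, C, F}.
Block 4, plot 3: eliminating its block and plot leaves {A, B, F}.
Block 4, plot 4: eliminating its block and plot leaves {A, B, C, F}.
Block 5, plot 1: eliminating its block and plot leaves {A}.
Block 6, plot 1: eliminating its block and plot leaves {A, B, D, E}.
Block 6, plot 2: eliminating its block and plot leaves {B, D}.
Block 6, plot 3: eliminating its block and plot leaves {A, B, D, E}.
Block 6, plot 4: eliminating its block and plot leaves {A, B}.
Enumerating the assignments across these blanks that avoid any block or plot repeat gives 16 completions.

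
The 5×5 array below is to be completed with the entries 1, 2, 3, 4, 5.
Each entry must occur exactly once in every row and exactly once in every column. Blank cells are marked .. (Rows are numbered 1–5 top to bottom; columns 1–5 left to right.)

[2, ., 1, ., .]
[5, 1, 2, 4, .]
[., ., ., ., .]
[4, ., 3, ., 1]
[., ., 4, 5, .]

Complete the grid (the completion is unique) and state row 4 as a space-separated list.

Row 4, column 4: row 4 has {1, 3, 4} and column 4 has {4, 5}, leaving only 2.
Row 4, column 2: row 4 has {1, 2, 3, 4} and column 2 has {1}, leaving only 5.
So row 4 reads: 4 5 3 2 1.

4 5 3 2 1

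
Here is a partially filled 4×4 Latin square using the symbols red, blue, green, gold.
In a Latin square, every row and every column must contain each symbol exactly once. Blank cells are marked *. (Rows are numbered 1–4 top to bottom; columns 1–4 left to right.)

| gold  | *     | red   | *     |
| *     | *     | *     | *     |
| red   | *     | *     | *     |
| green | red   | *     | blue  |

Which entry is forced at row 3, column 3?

Row 1, column 4: row 1 has {red, gold} and column 4 has {blue}, leaving only green.
Row 1, column 2: row 1 has {red, green, gold} and column 2 has {red}, leaving only blue.
Row 2, column 1: row 2 has {} and column 1 has {red, green, gold}, leaving only blue.
Row 3, column 4: row 3 has {red} and column 4 has {blue, green}, leaving only gold.
Row 2, column 4: row 2 has {blue} and column 4 has {blue, green, gold}, leaving only red.
Row 3, column 2: row 3 has {red, gold} and column 2 has {red, blue}, leaving only green.
Row 3 already has {red, green, gold} and column 3 already has {red}, so row 3, column 3 must be blue.

blue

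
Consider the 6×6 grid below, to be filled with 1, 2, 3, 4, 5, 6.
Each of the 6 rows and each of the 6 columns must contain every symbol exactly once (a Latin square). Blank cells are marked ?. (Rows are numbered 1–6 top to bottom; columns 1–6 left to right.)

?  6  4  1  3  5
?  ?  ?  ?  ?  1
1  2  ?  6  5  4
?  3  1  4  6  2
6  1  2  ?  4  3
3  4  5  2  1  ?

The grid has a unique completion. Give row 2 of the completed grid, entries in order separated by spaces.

4 5 6 3 2 1

Row 2, column 2: row 2 has {1} and column 2 has {1, 2, 3, 4, 6}, leaving only 5.
Row 2, column 4: row 2 has {1, 5} and column 4 has {1, 2, 4, 6}, leaving only 3.
Row 2, column 3: row 2 has {1, 3, 5} and column 3 has {1, 2, 4, 5}, leaving only 6.
Row 2, column 5: row 2 has {1, 3, 5, 6} and column 5 has {1, 3, 4, 5, 6}, leaving only 2.
Row 2, column 1: row 2 has {1, 2, 3, 5, 6} and column 1 has {1, 3, 6}, leaving only 4.
So row 2 reads: 4 5 6 3 2 1.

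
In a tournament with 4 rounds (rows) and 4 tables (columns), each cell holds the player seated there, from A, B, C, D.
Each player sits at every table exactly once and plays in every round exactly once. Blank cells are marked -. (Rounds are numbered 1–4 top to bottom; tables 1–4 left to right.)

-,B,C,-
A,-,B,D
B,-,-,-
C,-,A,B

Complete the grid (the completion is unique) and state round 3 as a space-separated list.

B A D C

Round 3, table 3: round 3 has {B} and table 3 has {A, B, C}, leaving only D.
Round 1, table 1: round 1 has {B, C} and table 1 has {A, B, C}, leaving only D.
Round 1, table 4: round 1 has {B, C, D} and table 4 has {B, D}, leaving only A.
Round 3, table 4: round 3 has {B, D} and table 4 has {A, B, D}, leaving only C.
Round 3, table 2: round 3 has {B, C, D} and table 2 has {B}, leaving only A.
So round 3 reads: B A D C.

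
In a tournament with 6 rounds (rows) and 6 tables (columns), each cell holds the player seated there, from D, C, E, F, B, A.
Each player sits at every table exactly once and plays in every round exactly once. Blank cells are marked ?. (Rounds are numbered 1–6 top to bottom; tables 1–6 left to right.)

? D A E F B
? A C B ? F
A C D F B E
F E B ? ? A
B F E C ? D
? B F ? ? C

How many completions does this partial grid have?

Round 1, table 1: eliminating its round and table leaves {C}.
Round 2, table 1: eliminating its round and table leaves {D, E}.
Round 2, table 5: eliminating its round and table leaves {D, E}.
Round 4, table 4: eliminating its round and table leaves {D}.
Round 4, table 5: eliminating its round and table leaves {D, C}.
Round 5, table 5: eliminating its round and table leaves {A}.
Round 6, table 1: eliminating its round and table leaves {D, E}.
Round 6, table 4: eliminating its round and table leaves {D, A}.
Round 6, table 5: eliminating its round and table leaves {D, E, A}.
Enumerating the assignments across these blanks that avoid any round or table repeat gives 2 completions.

2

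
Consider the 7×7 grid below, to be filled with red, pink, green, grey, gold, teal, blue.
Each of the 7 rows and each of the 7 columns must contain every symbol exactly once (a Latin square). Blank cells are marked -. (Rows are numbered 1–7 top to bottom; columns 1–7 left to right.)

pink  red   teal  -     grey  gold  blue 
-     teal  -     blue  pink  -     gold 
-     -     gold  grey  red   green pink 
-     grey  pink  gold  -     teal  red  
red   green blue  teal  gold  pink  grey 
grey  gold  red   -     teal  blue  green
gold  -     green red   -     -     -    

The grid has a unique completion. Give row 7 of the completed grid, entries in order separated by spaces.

Row 7, column 5: row 7 has {red, green, gold} and column 5 has {red, pink, grey, gold, teal}, leaving only blue.
Row 7, column 2: row 7 has {red, green, gold, blue} and column 2 has {red, green, grey, gold, teal}, leaving only pink.
Row 7, column 6: row 7 has {red, pink, green, gold, blue} and column 6 has {pink, green, gold, teal, blue}, leaving only grey.
Row 7, column 7: row 7 has {red, pink, green, grey, gold, blue} and column 7 has {red, pink, green, grey, gold, blue}, leaving only teal.
So row 7 reads: gold pink green red blue grey teal.

gold pink green red blue grey teal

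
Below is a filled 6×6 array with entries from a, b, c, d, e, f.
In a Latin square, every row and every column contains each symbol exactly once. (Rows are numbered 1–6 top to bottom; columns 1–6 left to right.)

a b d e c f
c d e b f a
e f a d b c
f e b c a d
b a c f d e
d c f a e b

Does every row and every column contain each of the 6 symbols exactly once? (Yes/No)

Each row is a permutation of the 6 symbols, and so is each column.

Yes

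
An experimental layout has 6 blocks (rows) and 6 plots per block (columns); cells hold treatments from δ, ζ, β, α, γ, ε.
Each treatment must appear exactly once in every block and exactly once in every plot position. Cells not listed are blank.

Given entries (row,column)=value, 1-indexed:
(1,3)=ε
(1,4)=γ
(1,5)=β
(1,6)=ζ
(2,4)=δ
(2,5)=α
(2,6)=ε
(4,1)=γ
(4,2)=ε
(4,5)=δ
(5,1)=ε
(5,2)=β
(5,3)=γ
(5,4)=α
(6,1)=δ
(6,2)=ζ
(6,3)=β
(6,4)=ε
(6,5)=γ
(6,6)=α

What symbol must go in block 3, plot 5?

Block 1, plot 1: block 1 has {ζ, β, γ, ε} and plot 1 has {δ, γ, ε}, leaving only α.
Block 1, plot 2: block 1 has {ζ, β, α, γ, ε} and plot 2 has {ζ, β, ε}, leaving only δ.
Block 2, plot 2: block 2 has {δ, α, ε} and plot 2 has {δ, ζ, β, ε}, leaving only γ.
Block 2, plot 3: block 2 has {δ, α, γ, ε} and plot 3 has {β, γ, ε}, leaving only ζ.
Block 2, plot 1: block 2 has {δ, ζ, α, γ, ε} and plot 1 has {δ, α, γ, ε}, leaving only β.
Block 3, plot 1: block 3 has {} and plot 1 has {δ, β, α, γ, ε}, leaving only ζ.
Block 3 already has {ζ} and plot 5 already has {δ, β, α, γ}, so block 3, plot 5 must be ε.

ε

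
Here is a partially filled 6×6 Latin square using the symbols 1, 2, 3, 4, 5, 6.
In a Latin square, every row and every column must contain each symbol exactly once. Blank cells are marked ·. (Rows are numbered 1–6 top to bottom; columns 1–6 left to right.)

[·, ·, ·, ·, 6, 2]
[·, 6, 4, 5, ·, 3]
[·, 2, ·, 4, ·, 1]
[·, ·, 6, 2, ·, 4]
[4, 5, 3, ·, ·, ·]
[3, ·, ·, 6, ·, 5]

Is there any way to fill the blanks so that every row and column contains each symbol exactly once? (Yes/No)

No row or column among the givens repeats a symbol, and propagating forced cells runs into no contradiction.
One valid completion exists (for instance, 5 4 1 3 6 2 / 2 6 4 5 1 3 / 6 2 5 4 3 1 / 1 3 6 2 5 4 / 4 5 3 1 2 6 / 3 1 2 6 4 5).

Yes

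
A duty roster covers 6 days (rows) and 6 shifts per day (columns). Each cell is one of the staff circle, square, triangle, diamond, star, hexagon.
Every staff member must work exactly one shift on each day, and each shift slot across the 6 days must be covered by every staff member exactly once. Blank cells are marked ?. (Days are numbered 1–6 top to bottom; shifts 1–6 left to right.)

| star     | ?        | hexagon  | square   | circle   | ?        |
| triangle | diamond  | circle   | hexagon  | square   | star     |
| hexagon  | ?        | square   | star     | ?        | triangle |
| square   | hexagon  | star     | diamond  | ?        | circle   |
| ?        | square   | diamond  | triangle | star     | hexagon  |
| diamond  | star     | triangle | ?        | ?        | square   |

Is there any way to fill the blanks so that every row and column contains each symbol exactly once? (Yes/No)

No day or shift among the givens repeats a symbol, and propagating forced cells runs into no contradiction.
One valid completion exists (for instance, star triangle hexagon square circle diamond / triangle diamond circle hexagon square star / hexagon circle square star diamond triangle / square hexagon star diamond triangle circle / circle square diamond triangle star hexagon / diamond star triangle circle hexagon square).

Yes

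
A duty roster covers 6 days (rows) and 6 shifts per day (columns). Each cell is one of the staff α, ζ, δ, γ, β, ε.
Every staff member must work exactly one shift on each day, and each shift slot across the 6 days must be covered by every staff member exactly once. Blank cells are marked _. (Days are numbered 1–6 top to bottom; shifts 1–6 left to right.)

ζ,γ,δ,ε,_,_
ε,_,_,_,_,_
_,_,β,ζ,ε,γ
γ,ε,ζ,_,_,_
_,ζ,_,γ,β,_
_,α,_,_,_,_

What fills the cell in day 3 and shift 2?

δ

Day 3 already has {ζ, γ, β, ε} and shift 2 already has {α, ζ, γ, ε}, so day 3, shift 2 must be δ.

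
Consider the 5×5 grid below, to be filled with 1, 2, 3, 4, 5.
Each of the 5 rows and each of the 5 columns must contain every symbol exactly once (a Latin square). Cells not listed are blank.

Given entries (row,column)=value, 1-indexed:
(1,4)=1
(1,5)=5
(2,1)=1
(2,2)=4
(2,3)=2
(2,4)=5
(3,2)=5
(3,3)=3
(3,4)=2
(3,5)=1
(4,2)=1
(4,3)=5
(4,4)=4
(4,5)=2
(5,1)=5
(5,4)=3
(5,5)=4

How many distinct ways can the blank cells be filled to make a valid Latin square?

1

Row 1, column 1: eliminating its row and column leaves {2, 3, 4}.
Row 1, column 2: eliminating its row and column leaves {2, 3}.
Row 1, column 3: eliminating its row and column leaves {4}.
Row 2, column 5: eliminating its row and column leaves {3}.
Row 3, column 1: eliminating its row and column leaves {4}.
Row 4, column 1: eliminating its row and column leaves {3}.
Row 5, column 2: eliminating its row and column leaves {2}.
Row 5, column 3: eliminating its row and column leaves {1}.
Only one assignment across all blanks avoids any row or column repeat, giving 1 completion.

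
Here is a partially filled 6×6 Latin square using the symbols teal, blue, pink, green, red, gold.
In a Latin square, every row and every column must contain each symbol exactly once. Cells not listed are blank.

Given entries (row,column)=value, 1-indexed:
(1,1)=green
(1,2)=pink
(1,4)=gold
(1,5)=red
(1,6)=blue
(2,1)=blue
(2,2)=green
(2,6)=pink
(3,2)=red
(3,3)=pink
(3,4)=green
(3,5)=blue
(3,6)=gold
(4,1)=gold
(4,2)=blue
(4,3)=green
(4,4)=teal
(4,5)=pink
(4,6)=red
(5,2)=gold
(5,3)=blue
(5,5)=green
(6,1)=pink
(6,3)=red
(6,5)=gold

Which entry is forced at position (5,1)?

Row 1, column 3: row 1 has {blue, pink, green, red, gold} and column 3 has {blue, pink, green, red}, leaving only teal.
Row 2, column 3: row 2 has {blue, pink, green} and column 3 has {teal, blue, pink, green, red}, leaving only gold.
Row 2, column 4: row 2 has {blue, pink, green, gold} and column 4 has {teal, green, gold}, leaving only red.
Row 2, column 5: row 2 has {blue, pink, green, red, gold} and column 5 has {blue, pink, green, red, gold}, leaving only teal.
Row 3, column 1: row 3 has {blue, pink, green, red, gold} and column 1 has {blue, pink, green, gold}, leaving only teal.
Row 5 already has {blue, green, gold} and column 1 already has {teal, blue, pink, green, gold}, so row 5, column 1 must be red.

red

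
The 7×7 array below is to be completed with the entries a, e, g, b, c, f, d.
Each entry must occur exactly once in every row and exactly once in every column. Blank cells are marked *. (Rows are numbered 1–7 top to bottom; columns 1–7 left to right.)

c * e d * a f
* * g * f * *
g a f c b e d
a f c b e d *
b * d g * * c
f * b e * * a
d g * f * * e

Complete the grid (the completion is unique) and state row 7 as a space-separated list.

Row 7, column 3: row 7 has {e, g, f, d} and column 3 has {e, g, b, c, f, d}, leaving only a.
Row 7, column 5: row 7 has {a, e, g, f, d} and column 5 has {e, b, f}, leaving only c.
Row 7, column 6: row 7 has {a, e, g, c, f, d} and column 6 has {a, e, d}, leaving only b.
So row 7 reads: d g a f c b e.

d g a f c b e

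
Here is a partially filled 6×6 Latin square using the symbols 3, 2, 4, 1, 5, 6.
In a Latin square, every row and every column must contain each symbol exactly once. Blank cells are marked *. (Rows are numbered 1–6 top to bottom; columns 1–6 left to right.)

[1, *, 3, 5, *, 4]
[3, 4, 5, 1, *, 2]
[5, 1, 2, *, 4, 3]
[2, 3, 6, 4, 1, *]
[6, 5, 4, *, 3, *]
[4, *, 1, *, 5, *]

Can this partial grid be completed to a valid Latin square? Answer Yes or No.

No row or column among the givens repeats a symbol, and propagating forced cells runs into no contradiction.
One valid completion exists (for instance, 1 6 3 5 2 4 / 3 4 5 1 6 2 / 5 1 2 6 4 3 / 2 3 6 4 1 5 / 6 5 4 2 3 1 / 4 2 1 3 5 6).

Yes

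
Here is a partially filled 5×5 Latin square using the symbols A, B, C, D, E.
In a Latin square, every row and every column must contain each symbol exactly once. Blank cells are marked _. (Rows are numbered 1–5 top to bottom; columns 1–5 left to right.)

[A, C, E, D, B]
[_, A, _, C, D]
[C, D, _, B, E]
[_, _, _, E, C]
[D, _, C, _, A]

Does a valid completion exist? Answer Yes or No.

No

Row 5, column 4: row 5 together with column 4 already contain {A, B, C, D, E} — every symbol — so nothing can go there. The grid has no valid completion.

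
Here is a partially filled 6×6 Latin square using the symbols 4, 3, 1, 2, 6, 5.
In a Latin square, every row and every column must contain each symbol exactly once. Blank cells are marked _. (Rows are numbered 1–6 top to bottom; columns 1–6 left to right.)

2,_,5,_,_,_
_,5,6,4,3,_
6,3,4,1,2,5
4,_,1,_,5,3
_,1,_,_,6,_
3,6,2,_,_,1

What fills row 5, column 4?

2

Row 1, column 2: row 1 has {2, 5} and column 2 has {3, 1, 6, 5}, leaving only 4.
Row 1, column 5: row 1 has {4, 2, 5} and column 5 has {3, 2, 6, 5}, leaving only 1.
Row 1, column 6: row 1 has {4, 1, 2, 5} and column 6 has {3, 1, 5}, leaving only 6.
Row 1, column 4: row 1 has {4, 1, 2, 6, 5} and column 4 has {4, 1}, leaving only 3.
Row 2, column 1: row 2 has {4, 3, 6, 5} and column 1 has {4, 3, 2, 6}, leaving only 1.
Row 2, column 6: row 2 has {4, 3, 1, 6, 5} and column 6 has {3, 1, 6, 5}, leaving only 2.
Row 4, column 2: row 4 has {4, 3, 1, 5} and column 2 has {4, 3, 1, 6, 5}, leaving only 2.
Row 4, column 4: row 4 has {4, 3, 1, 2, 5} and column 4 has {4, 3, 1}, leaving only 6.
Row 5, column 1: row 5 has {1, 6} and column 1 has {4, 3, 1, 2, 6}, leaving only 5.
Row 5 already has {1, 6, 5} and column 4 already has {4, 3, 1, 6}, so row 5, column 4 must be 2.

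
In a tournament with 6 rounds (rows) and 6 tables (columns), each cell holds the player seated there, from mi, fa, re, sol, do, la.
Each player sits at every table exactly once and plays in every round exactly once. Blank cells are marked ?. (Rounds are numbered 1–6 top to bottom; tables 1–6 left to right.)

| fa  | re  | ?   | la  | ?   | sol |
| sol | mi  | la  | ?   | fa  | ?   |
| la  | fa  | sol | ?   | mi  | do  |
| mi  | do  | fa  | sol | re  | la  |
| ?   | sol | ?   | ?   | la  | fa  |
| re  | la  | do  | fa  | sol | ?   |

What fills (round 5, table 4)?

mi

Round 1, table 3: round 1 has {fa, re, sol, la} and table 3 has {fa, sol, do, la}, leaving only mi.
Round 1, table 5: round 1 has {mi, fa, re, sol, la} and table 5 has {mi, fa, re, sol, la}, leaving only do.
Round 2, table 6: round 2 has {mi, fa, sol, la} and table 6 has {fa, sol, do, la}, leaving only re.
Round 2, table 4: round 2 has {mi, fa, re, sol, la} and table 4 has {fa, sol, la}, leaving only do.
Round 3, table 4: round 3 has {mi, fa, sol, do, la} and table 4 has {fa, sol, do, la}, leaving only re.
Round 5 already has {fa, sol, la} and table 4 already has {fa, re, sol, do, la}, so round 5, table 4 must be mi.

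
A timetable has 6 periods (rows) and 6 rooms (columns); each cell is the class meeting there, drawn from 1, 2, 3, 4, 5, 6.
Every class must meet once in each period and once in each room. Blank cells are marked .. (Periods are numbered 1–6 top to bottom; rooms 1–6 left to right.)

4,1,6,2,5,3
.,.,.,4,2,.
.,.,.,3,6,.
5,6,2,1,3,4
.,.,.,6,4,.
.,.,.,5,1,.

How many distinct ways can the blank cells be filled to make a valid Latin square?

Period 2, room 1: eliminating its period and room leaves {1, 3, 6}.
Period 2, room 2: eliminating its period and room leaves {3, 5}.
Period 2, room 3: eliminating its period and room leaves {1, 3, 5}.
Period 2, room 6: eliminating its period and room leaves {1, 5, 6}.
Period 3, room 1: eliminating its period and room leaves {1, 2}.
Period 3, room 2: eliminating its period and room leaves {2, 4, 5}.
Period 3, room 3: eliminating its period and room leaves {1, 4, 5}.
Period 3, room 6: eliminating its period and room leaves {1, 2, 5}.
Period 5, room 1: eliminating its period and room leaves {1, 2, 3}.
Period 5, room 2: eliminating its period and room leaves {2, 3, 5}.
Period 5, room 3: eliminating its period and room leaves {1, 3, 5}.
Period 5, room 6: eliminating its period and room leaves {1, 2, 5}.
Period 6, room 1: eliminating its period and room leaves {2, 3, 6}.
Period 6, room 2: eliminating its period and room leaves {2, 3, 4}.
Period 6, room 3: eliminating its period and room leaves {3, 4}.
Period 6, room 6: eliminating its period and room leaves {2, 6}.
Enumerating the assignments across these blanks that avoid any period or room repeat gives 14 completions.

14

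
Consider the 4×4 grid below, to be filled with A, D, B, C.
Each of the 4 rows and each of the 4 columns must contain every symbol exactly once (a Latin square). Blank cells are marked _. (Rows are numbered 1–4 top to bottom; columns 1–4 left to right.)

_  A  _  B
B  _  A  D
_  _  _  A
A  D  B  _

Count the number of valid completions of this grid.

Row 1, column 1: eliminating its row and column leaves {D, C}.
Row 1, column 3: eliminating its row and column leaves {D, C}.
Row 2, column 2: eliminating its row and column leaves {C}.
Row 3, column 1: eliminating its row and column leaves {D, C}.
Row 3, column 2: eliminating its row and column leaves {B, C}.
Row 3, column 3: eliminating its row and column leaves {D, C}.
Row 4, column 4: eliminating its row and column leaves {C}.
Enumerating the assignments across these blanks that avoid any row or column repeat gives 2 completions.

2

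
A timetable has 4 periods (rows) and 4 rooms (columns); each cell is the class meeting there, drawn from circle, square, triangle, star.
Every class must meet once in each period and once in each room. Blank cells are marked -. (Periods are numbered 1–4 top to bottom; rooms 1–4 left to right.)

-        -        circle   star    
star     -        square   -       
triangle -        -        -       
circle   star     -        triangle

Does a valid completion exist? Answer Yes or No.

Period 4, room 3: period 4 together with room 3 already contain {circle, square, triangle, star} — every symbol — so nothing can go there. The grid has no valid completion.

No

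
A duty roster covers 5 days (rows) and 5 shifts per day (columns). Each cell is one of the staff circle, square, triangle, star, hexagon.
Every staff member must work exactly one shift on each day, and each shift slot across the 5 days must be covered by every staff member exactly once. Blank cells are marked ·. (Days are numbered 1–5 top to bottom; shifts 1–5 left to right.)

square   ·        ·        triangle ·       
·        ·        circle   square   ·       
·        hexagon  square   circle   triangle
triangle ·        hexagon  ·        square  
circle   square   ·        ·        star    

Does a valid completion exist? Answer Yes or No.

Day 1, shift 3: day 1 has {square, triangle} and shift 3 has {circle, square, hexagon}, so it must be star.
Day 1, shift 2: day 1 has {square, triangle, star} and shift 2 has {square, hexagon}, so it must be circle.
Day 1, shift 5: day 1 has {circle, square, triangle, star} and shift 5 has {square, triangle, star}, so it must be hexagon.
Now day 2, shift 5: day 2 together with shift 5 already contain {circle, square, triangle, star, hexagon} — every symbol — so nothing can go there. The grid has no valid completion.

No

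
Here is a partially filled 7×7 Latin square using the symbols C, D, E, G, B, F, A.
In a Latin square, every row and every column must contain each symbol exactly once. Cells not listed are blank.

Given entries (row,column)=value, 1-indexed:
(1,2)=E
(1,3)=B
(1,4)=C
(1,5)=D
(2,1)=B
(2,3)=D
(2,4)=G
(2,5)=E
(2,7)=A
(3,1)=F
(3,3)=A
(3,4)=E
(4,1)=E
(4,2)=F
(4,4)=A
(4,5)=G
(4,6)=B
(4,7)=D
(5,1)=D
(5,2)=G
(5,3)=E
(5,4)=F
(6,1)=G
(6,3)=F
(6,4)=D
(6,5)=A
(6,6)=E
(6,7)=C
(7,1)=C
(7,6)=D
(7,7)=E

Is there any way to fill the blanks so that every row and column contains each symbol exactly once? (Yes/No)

No row or column among the givens repeats a symbol, and propagating forced cells runs into no contradiction.
One valid completion exists (for instance, A E B C D G F / B C D G E F A / F D A E B C G / E F C A G B D / D G E F C A B / G B F D A E C / C A G B F D E).

Yes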